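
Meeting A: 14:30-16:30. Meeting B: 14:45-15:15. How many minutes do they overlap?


30 minutes

Meeting A: 870-990 (in minutes from midnight)
Meeting B: 885-915
Overlap start = max(870, 885) = 885
Overlap end = min(990, 915) = 915
Overlap = max(0, 915 - 885) = 30 min


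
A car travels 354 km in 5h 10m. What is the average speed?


Distance: 354 km
Time: 5h 10m = 310 min = 310/60 = 31/6 hours
Speed = 354 ÷ (31/6) = 354 × 6 / 31 = 2124/31 ≈ 68.5 km/h

68.5 km/h


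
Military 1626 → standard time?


Hour: 16
16 - 12 = 4 → PM

4:26 PM


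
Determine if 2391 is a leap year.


No

Rules: divisible by 4 AND (not by 100 OR by 400)
2391 ÷ 4 = 597 remainder 3 → not divisible by 4
Not divisible by 4 → not a leap year


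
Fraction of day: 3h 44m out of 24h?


Total minutes: 3×60 + 44 = 224
Day = 24×60 = 1440 minutes
Fraction = 224/1440 ≈ 0.1556
As a percentage: 224/1440 × 100 ≈ 15.56%

0.1556 (15.56%)


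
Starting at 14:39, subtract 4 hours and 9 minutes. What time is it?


10:30

Start: 879 minutes from midnight
Subtract: 249 minutes
Remaining: 879 - 249 = 630
Hours: 10, Minutes: 30


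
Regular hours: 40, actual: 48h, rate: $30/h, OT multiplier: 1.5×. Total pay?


Regular: 40h × $30 = $1200.00
Overtime: 48 - 40 = 8h
OT pay: 8h × $30 × 1.5 = $360.00
Total = $1200.00 + $360.00 = $1560.00

$1560.00


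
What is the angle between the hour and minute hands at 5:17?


56.5°

Hour hand = 5×30 + 17×0.5 = 158.5°
Minute hand = 17×6 = 102°
Difference = |158.5 - 102| = 56.5°


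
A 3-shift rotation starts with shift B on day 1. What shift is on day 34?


Shift B

Shifts: A, B, C
Start: B (index 1)
Day 34: (1 + 34 - 1) mod 3
= 34 mod 3
= 1
Index 1 → shift B


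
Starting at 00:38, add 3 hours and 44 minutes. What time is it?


Start: 38 minutes from midnight
Add: 224 minutes
Total: 262 minutes
Hours: 262 ÷ 60 = 4 remainder 22

04:22


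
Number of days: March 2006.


Month: March (month 3)
March has 31 days

31 days


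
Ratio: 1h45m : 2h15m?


Duration 1: 105 minutes
Duration 2: 135 minutes
Ratio = 105:135
GCD = 15
Simplified = 7:9
As a decimal: 7/9 ≈ 0.78

7:9 (0.78)


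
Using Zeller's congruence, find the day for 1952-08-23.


Saturday

Zeller's congruence:
q=23, m=8, k=52, j=19
h = (23 + ⌊13×9/5⌋ + 52 + ⌊52/4⌋ + ⌊19/4⌋ - 2×19) mod 7
= (23 + 23 + 52 + 13 + 4 - 38) mod 7
= 77 mod 7 = 0
h=0 → Saturday


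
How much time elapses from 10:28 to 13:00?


End time in minutes: 13×60 + 0 = 780
Start time in minutes: 10×60 + 28 = 628
Difference = 780 - 628 = 152 minutes
= 2 hours 32 minutes

2h 32m


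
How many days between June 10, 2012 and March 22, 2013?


From June 10, 2012 to March 22, 2013
Rest of June 2012: 30 - 10 = 20
Full months: July 31, August 31, September 30, October 31, November 30, December 31, January 31, February 2013 28
Days into March 2013: 22
Total = 20 + 31 + 31 + 30 + 31 + 30 + 31 + 31 + 28 + 22 = 285 days

285 days


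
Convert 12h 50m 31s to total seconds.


Hours: 12 × 3600 = 43200
Minutes: 50 × 60 = 3000
Seconds: 31
Total = 43200 + 3000 + 31 = 46231

46231 seconds


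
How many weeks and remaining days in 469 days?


67 weeks 0 days

Weeks: 469 ÷ 7 = 67 remainder 0


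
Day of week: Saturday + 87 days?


Tuesday

Start: Saturday (index 5)
(5 + 87) mod 7
= 92 mod 7
= 1
Index 1 → Tuesday


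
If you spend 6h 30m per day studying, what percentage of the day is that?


Time: 390 minutes
Day: 1440 minutes
Percentage = (390/1440) × 100 ≈ 27.1%

27.1%


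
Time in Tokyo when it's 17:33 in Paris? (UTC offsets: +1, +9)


01:33 (next day)

Time difference = UTC+9 - UTC+1 = +8 hours
New hour = (17 + 8) mod 24
= 25 mod 24 = 1
Minutes unchanged → 01:33; 25 ≥ 24 → next day


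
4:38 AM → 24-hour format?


04:38

Input: 4:38 AM
AM hour stays: 4


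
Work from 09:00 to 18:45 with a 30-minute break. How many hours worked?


9h 15m (555 minutes)

Total time = (18×60+45) - (9×60+0)
= 1125 - 540 = 585 min
Minus break: 585 - 30 = 555 min
= 9h 15m


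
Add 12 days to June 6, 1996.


Start: June 6, 1996
Add 12 days
June 6 + 12 = June 18, 1996

June 18, 1996


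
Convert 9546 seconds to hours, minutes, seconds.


2h 39m 6s

Hours: 9546 ÷ 3600 = 2 remainder 2346
Minutes: 2346 ÷ 60 = 39 remainder 6
Seconds: 6


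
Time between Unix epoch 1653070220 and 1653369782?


Difference = 1653369782 - 1653070220 = 299562 seconds
In hours: 299562 / 3600 ≈ 83.2
In days: 299562 / 86400 ≈ 3.47

299562 seconds (83.2 hours / 3.47 days)


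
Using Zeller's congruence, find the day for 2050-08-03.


Wednesday

Zeller's congruence:
q=3, m=8, k=50, j=20
h = (3 + ⌊13×9/5⌋ + 50 + ⌊50/4⌋ + ⌊20/4⌋ - 2×20) mod 7
= (3 + 23 + 50 + 12 + 5 - 40) mod 7
= 53 mod 7 = 4
h=4 → Wednesday


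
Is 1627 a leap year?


No

Rules: divisible by 4 AND (not by 100 OR by 400)
1627 ÷ 4 = 406 remainder 3 → not divisible by 4
Not divisible by 4 → not a leap year


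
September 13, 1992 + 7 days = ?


Start: September 13, 1992
Add 7 days
September 13 + 7 = September 20, 1992

September 20, 1992


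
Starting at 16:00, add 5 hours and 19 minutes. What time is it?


21:19

Start: 960 minutes from midnight
Add: 319 minutes
Total: 1279 minutes
Hours: 1279 ÷ 60 = 21 remainder 19


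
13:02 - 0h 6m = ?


Start: 782 minutes from midnight
Subtract: 6 minutes
Remaining: 782 - 6 = 776
Hours: 12, Minutes: 56

12:56


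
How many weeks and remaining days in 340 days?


Weeks: 340 ÷ 7 = 48 remainder 4

48 weeks 4 days


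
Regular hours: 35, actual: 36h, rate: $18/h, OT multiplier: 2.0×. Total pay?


$666.00

Regular: 35h × $18 = $630.00
Overtime: 36 - 35 = 1h
OT pay: 1h × $18 × 2.0 = $36.00
Total = $630.00 + $36.00 = $666.00


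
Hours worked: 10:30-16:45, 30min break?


5h 45m (345 minutes)

Total time = (16×60+45) - (10×60+30)
= 1005 - 630 = 375 min
Minus break: 375 - 30 = 345 min
= 5h 45m


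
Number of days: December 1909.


31 days

Month: December (month 12)
December has 31 days


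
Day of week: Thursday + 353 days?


Sunday

Start: Thursday (index 3)
(3 + 353) mod 7
= 356 mod 7
= 6
Index 6 → Sunday


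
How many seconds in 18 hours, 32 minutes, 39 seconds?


Hours: 18 × 3600 = 64800
Minutes: 32 × 60 = 1920
Seconds: 39
Total = 64800 + 1920 + 39 = 66759

66759 seconds


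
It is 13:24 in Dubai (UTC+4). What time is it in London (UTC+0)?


Time difference = UTC+0 - UTC+4 = -4 hours
New hour = (13 -4) mod 24
= 9 mod 24 = 9
Minutes unchanged → 09:24

09:24


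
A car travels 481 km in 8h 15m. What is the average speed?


Distance: 481 km
Time: 8h 15m = 495 min = 495/60 = 33/4 hours
Speed = 481 ÷ (33/4) = 481 × 4 / 33 = 1924/33 ≈ 58.3 km/h

58.3 km/h


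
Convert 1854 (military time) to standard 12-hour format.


6:54 PM

Hour: 18
18 - 12 = 6 → PM


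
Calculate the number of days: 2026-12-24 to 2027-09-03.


253 days

From December 24, 2026 to September 3, 2027
Rest of December 2026: 31 - 24 = 7
Full months: January 31, February 2027 28, March 31, April 30, May 31, June 30, July 31, August 31
Days into September 2027: 3
Total = 7 + 31 + 28 + 31 + 30 + 31 + 30 + 31 + 31 + 3 = 253 days


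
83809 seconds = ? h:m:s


23h 16m 49s

Hours: 83809 ÷ 3600 = 23 remainder 1009
Minutes: 1009 ÷ 60 = 16 remainder 49
Seconds: 49


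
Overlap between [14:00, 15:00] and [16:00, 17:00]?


Meeting A: 840-900 (in minutes from midnight)
Meeting B: 960-1020
Overlap start = max(840, 960) = 960
Overlap end = min(900, 1020) = 900
Overlap = max(0, 900 - 960) = 0 min

0 minutes


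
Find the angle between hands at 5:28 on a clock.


4.0°

Hour hand = 5×30 + 28×0.5 = 164.0°
Minute hand = 28×6 = 168°
Difference = |164.0 - 168| = 4.0°


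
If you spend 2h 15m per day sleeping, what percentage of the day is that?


Time: 135 minutes
Day: 1440 minutes
Percentage = (135/1440) × 100 ≈ 9.4%

9.4%


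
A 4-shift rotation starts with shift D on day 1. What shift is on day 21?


Shifts: A, B, C, D
Start: D (index 3)
Day 21: (3 + 21 - 1) mod 4
= 23 mod 4
= 3
Index 3 → shift D

Shift D


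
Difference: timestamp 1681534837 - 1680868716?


666121 seconds (185.0 hours / 7.71 days)

Difference = 1681534837 - 1680868716 = 666121 seconds
In hours: 666121 / 3600 ≈ 185.0
In days: 666121 / 86400 ≈ 7.71


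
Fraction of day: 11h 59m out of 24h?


Total minutes: 11×60 + 59 = 719
Day = 24×60 = 1440 minutes
Fraction = 719/1440 ≈ 0.4993
As a percentage: 719/1440 × 100 ≈ 49.93%

0.4993 (49.93%)


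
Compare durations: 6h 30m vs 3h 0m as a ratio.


Duration 1: 390 minutes
Duration 2: 180 minutes
Ratio = 390:180
GCD = 30
Simplified = 13:6
As a decimal: 13/6 ≈ 2.17

13:6 (2.17)


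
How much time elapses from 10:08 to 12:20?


2h 12m

End time in minutes: 12×60 + 20 = 740
Start time in minutes: 10×60 + 8 = 608
Difference = 740 - 608 = 132 minutes
= 2 hours 12 minutes


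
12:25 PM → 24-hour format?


Input: 12:25 PM
12 PM → 12 (noon)

12:25


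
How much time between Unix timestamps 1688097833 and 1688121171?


23338 seconds (6.5 hours / 0.27 days)

Difference = 1688121171 - 1688097833 = 23338 seconds
In hours: 23338 / 3600 ≈ 6.5
In days: 23338 / 86400 ≈ 0.27


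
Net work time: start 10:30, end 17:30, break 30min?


6h 30m (390 minutes)

Total time = (17×60+30) - (10×60+30)
= 1050 - 630 = 420 min
Minus break: 420 - 30 = 390 min
= 6h 30m


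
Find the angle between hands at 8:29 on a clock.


Hour hand = 8×30 + 29×0.5 = 254.5°
Minute hand = 29×6 = 174°
Difference = |254.5 - 174| = 80.5°

80.5°


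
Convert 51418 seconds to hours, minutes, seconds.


14h 16m 58s

Hours: 51418 ÷ 3600 = 14 remainder 1018
Minutes: 1018 ÷ 60 = 16 remainder 58
Seconds: 58


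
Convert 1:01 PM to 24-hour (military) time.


13:01

Input: 1:01 PM
PM: 1 + 12 = 13


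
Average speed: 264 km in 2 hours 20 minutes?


Distance: 264 km
Time: 2h 20m = 140 min = 140/60 = 7/3 hours
Speed = 264 ÷ (7/3) = 264 × 3 / 7 = 792/7 ≈ 113.1 km/h

113.1 km/h


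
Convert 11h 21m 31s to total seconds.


Hours: 11 × 3600 = 39600
Minutes: 21 × 60 = 1260
Seconds: 31
Total = 39600 + 1260 + 31 = 40891

40891 seconds


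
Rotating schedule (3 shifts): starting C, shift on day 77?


Shift A

Shifts: A, B, C
Start: C (index 2)
Day 77: (2 + 77 - 1) mod 3
= 78 mod 3
= 0
Index 0 → shift A


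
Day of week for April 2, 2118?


Zeller's congruence:
q=2, m=4, k=18, j=21
h = (2 + ⌊13×5/5⌋ + 18 + ⌊18/4⌋ + ⌊21/4⌋ - 2×21) mod 7
= (2 + 13 + 18 + 4 + 5 - 42) mod 7
= 0 mod 7 = 0
h=0 → Saturday

Saturday


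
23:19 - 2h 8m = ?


Start: 1399 minutes from midnight
Subtract: 128 minutes
Remaining: 1399 - 128 = 1271
Hours: 21, Minutes: 11

21:11


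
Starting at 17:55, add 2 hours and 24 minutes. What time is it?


20:19

Start: 1075 minutes from midnight
Add: 144 minutes
Total: 1219 minutes
Hours: 1219 ÷ 60 = 20 remainder 19


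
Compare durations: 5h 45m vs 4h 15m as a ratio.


23:17 (1.35)

Duration 1: 345 minutes
Duration 2: 255 minutes
Ratio = 345:255
GCD = 15
Simplified = 23:17
As a decimal: 23/17 ≈ 1.35


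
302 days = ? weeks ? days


Weeks: 302 ÷ 7 = 43 remainder 1

43 weeks 1 days


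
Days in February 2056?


Month: February (month 2)
February: 28 or 29 (leap year)
2056 leap year? Yes

29 days


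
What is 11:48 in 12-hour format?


11:48 AM

Hour: 11
11 < 12 → AM


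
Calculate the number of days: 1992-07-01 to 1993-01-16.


From July 1, 1992 to January 16, 1993
Rest of July 1992: 31 - 1 = 30
Full months: August 31, September 30, October 31, November 30, December 31
Days into January 1993: 16
Total = 30 + 31 + 30 + 31 + 30 + 31 + 16 = 199 days

199 days


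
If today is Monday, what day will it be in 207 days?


Start: Monday (index 0)
(0 + 207) mod 7
= 207 mod 7
= 4
Index 4 → Friday

Friday


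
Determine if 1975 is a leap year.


Rules: divisible by 4 AND (not by 100 OR by 400)
1975 ÷ 4 = 493 remainder 3 → not divisible by 4
Not divisible by 4 → not a leap year

No


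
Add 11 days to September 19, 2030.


September 30, 2030

Start: September 19, 2030
Add 11 days
September 19 + 11 = September 30, 2030


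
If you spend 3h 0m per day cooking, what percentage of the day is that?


12.5%

Time: 180 minutes
Day: 1440 minutes
Percentage = (180/1440) × 100 = 12.5%


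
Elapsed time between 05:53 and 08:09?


2h 16m

End time in minutes: 8×60 + 9 = 489
Start time in minutes: 5×60 + 53 = 353
Difference = 489 - 353 = 136 minutes
= 2 hours 16 minutes


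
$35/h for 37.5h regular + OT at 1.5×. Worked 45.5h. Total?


$1732.50

Regular: 37.5h × $35 = $1312.50
Overtime: 45.5 - 37.5 = 8.0h
OT pay: 8.0h × $35 × 1.5 = $420.00
Total = $1312.50 + $420.00 = $1732.50


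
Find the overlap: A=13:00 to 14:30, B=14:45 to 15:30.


Meeting A: 780-870 (in minutes from midnight)
Meeting B: 885-930
Overlap start = max(780, 885) = 885
Overlap end = min(870, 930) = 870
Overlap = max(0, 870 - 885) = 0 min

0 minutes


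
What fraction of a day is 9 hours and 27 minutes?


Total minutes: 9×60 + 27 = 567
Day = 24×60 = 1440 minutes
Fraction = 567/1440 ≈ 0.3938
As a percentage: 567/1440 × 100 ≈ 39.38%

0.3938 (39.38%)


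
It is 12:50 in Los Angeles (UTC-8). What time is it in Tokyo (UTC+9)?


05:50 (next day)

Time difference = UTC+9 - UTC-8 = +17 hours
New hour = (12 + 17) mod 24
= 29 mod 24 = 5
Minutes unchanged → 05:50; 29 ≥ 24 → next day


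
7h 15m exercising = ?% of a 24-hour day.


Time: 435 minutes
Day: 1440 minutes
Percentage = (435/1440) × 100 ≈ 30.2%

30.2%


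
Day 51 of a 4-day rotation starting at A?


Shifts: A, B, C, D
Start: A (index 0)
Day 51: (0 + 51 - 1) mod 4
= 50 mod 4
= 2
Index 2 → shift C

Shift C


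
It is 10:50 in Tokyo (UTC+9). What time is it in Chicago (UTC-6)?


19:50 (previous day)

Time difference = UTC-6 - UTC+9 = -15 hours
New hour = (10 -15) mod 24
= -5 mod 24 = 19
Minutes unchanged → 19:50; -5 < 0 → previous day


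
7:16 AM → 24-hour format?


07:16

Input: 7:16 AM
AM hour stays: 7


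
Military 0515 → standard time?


Hour: 5
5 < 12 → AM

5:15 AM


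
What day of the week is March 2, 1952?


Zeller's congruence:
q=2, m=3, k=52, j=19
h = (2 + ⌊13×4/5⌋ + 52 + ⌊52/4⌋ + ⌊19/4⌋ - 2×19) mod 7
= (2 + 10 + 52 + 13 + 4 - 38) mod 7
= 43 mod 7 = 1
h=1 → Sunday

Sunday


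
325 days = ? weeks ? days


46 weeks 3 days

Weeks: 325 ÷ 7 = 46 remainder 3


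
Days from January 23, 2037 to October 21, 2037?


271 days

From January 23, 2037 to October 21, 2037
Rest of January 2037: 31 - 23 = 8
Full months: February 2037 28, March 31, April 30, May 31, June 30, July 31, August 31, September 30
Days into October 2037: 21
Total = 8 + 28 + 31 + 30 + 31 + 30 + 31 + 31 + 30 + 21 = 271 days


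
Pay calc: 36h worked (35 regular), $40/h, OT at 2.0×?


Regular: 35h × $40 = $1400.00
Overtime: 36 - 35 = 1h
OT pay: 1h × $40 × 2.0 = $80.00
Total = $1400.00 + $80.00 = $1480.00

$1480.00


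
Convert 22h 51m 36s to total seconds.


82296 seconds

Hours: 22 × 3600 = 79200
Minutes: 51 × 60 = 3060
Seconds: 36
Total = 79200 + 3060 + 36 = 82296


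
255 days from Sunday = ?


Start: Sunday (index 6)
(6 + 255) mod 7
= 261 mod 7
= 2
Index 2 → Wednesday

Wednesday


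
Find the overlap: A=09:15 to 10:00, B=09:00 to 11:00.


45 minutes

Meeting A: 555-600 (in minutes from midnight)
Meeting B: 540-660
Overlap start = max(555, 540) = 555
Overlap end = min(600, 660) = 600
Overlap = max(0, 600 - 555) = 45 min


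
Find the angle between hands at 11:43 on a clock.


Hour hand = 11×30 + 43×0.5 = 351.5°
Minute hand = 43×6 = 258°
Difference = |351.5 - 258| = 93.5°

93.5°


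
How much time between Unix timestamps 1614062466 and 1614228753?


Difference = 1614228753 - 1614062466 = 166287 seconds
In hours: 166287 / 3600 ≈ 46.2
In days: 166287 / 86400 ≈ 1.92

166287 seconds (46.2 hours / 1.92 days)


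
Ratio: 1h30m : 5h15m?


Duration 1: 90 minutes
Duration 2: 315 minutes
Ratio = 90:315
GCD = 45
Simplified = 2:7
As a decimal: 2/7 ≈ 0.29

2:7 (0.29)


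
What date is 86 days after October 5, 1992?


Start: October 5, 1992
Add 86 days
October 5 → November 1: 31 - 5 + 1 = 27 days (86 - 27 = 59 left)
November 1 → December 1: 30 - 1 + 1 = 30 days (59 - 30 = 29 left)
December 1 + 29 = December 30, 1992

December 30, 1992


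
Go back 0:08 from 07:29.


Start: 449 minutes from midnight
Subtract: 8 minutes
Remaining: 449 - 8 = 441
Hours: 7, Minutes: 21

07:21


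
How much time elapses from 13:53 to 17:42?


3h 49m

End time in minutes: 17×60 + 42 = 1062
Start time in minutes: 13×60 + 53 = 833
Difference = 1062 - 833 = 229 minutes
= 3 hours 49 minutes


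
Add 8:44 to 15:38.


00:22 (next day)

Start: 938 minutes from midnight
Add: 524 minutes
Total: 1462 minutes
Hours: 1462 ÷ 60 = 24 remainder 22
24 ≥ 24 → 24 - 24 = 0 (next day)


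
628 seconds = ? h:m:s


Hours: 628 ÷ 3600 = 0 remainder 628
Minutes: 628 ÷ 60 = 10 remainder 28
Seconds: 28

0h 10m 28s


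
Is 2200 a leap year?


Rules: divisible by 4 AND (not by 100 OR by 400)
2200 ÷ 4 = 550 exactly → divisible by 4
2200 ÷ 100 = 22 exactly → divisible by 100
2200 ÷ 400 = 5 remainder 200 → not divisible by 400
Divisible by 100 but not by 400 → not a leap year

No


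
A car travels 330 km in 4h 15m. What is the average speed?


Distance: 330 km
Time: 4h 15m = 255 min = 255/60 = 17/4 hours
Speed = 330 ÷ (17/4) = 330 × 4 / 17 = 1320/17 ≈ 77.6 km/h

77.6 km/h


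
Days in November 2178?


Month: November (month 11)
November has 30 days

30 days


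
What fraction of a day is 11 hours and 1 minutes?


Total minutes: 11×60 + 1 = 661
Day = 24×60 = 1440 minutes
Fraction = 661/1440 ≈ 0.4590
As a percentage: 661/1440 × 100 ≈ 45.90%

0.4590 (45.90%)


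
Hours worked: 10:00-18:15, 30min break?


Total time = (18×60+15) - (10×60+0)
= 1095 - 600 = 495 min
Minus break: 495 - 30 = 465 min
= 7h 45m

7h 45m (465 minutes)


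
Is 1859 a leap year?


Rules: divisible by 4 AND (not by 100 OR by 400)
1859 ÷ 4 = 464 remainder 3 → not divisible by 4
Not divisible by 4 → not a leap year

No


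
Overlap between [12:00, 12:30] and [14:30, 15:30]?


0 minutes

Meeting A: 720-750 (in minutes from midnight)
Meeting B: 870-930
Overlap start = max(720, 870) = 870
Overlap end = min(750, 930) = 750
Overlap = max(0, 750 - 870) = 0 min


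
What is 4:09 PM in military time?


Input: 4:09 PM
PM: 4 + 12 = 16

16:09


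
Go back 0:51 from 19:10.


Start: 1150 minutes from midnight
Subtract: 51 minutes
Remaining: 1150 - 51 = 1099
Hours: 18, Minutes: 19

18:19


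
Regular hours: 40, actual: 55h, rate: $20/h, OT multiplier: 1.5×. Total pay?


$1250.00

Regular: 40h × $20 = $800.00
Overtime: 55 - 40 = 15h
OT pay: 15h × $20 × 1.5 = $450.00
Total = $800.00 + $450.00 = $1250.00


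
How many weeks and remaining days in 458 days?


Weeks: 458 ÷ 7 = 65 remainder 3

65 weeks 3 days


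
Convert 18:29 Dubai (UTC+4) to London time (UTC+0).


Time difference = UTC+0 - UTC+4 = -4 hours
New hour = (18 -4) mod 24
= 14 mod 24 = 14
Minutes unchanged → 14:29

14:29


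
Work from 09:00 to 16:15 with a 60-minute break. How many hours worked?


Total time = (16×60+15) - (9×60+0)
= 975 - 540 = 435 min
Minus break: 435 - 60 = 375 min
= 6h 15m

6h 15m (375 minutes)


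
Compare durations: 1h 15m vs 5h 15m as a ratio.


Duration 1: 75 minutes
Duration 2: 315 minutes
Ratio = 75:315
GCD = 15
Simplified = 5:21
As a decimal: 5/21 ≈ 0.24

5:21 (0.24)


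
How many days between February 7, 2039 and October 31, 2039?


From February 7, 2039 to October 31, 2039
Rest of February 2039: 28 - 7 = 21
Full months: March 31, April 30, May 31, June 30, July 31, August 31, September 30
Days into October 2039: 31
Total = 21 + 31 + 30 + 31 + 30 + 31 + 31 + 30 + 31 = 266 days

266 days


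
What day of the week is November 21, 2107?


Monday

Zeller's congruence:
q=21, m=11, k=7, j=21
h = (21 + ⌊13×12/5⌋ + 7 + ⌊7/4⌋ + ⌊21/4⌋ - 2×21) mod 7
= (21 + 31 + 7 + 1 + 5 - 42) mod 7
= 23 mod 7 = 2
h=2 → Monday


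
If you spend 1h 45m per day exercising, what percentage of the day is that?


7.3%

Time: 105 minutes
Day: 1440 minutes
Percentage = (105/1440) × 100 ≈ 7.3%


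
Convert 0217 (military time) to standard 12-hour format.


Hour: 2
2 < 12 → AM

2:17 AM


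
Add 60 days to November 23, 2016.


Start: November 23, 2016
Add 60 days
November 23 → December 1: 30 - 23 + 1 = 8 days (60 - 8 = 52 left)
December 1 → January 1: 31 - 1 + 1 = 31 days (52 - 31 = 21 left)
January 1 + 21 = January 22, 2017

January 22, 2017


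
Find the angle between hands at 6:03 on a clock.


Hour hand = 6×30 + 3×0.5 = 181.5°
Minute hand = 3×6 = 18°
Difference = |181.5 - 18| = 163.5°

163.5°


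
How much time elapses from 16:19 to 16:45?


End time in minutes: 16×60 + 45 = 1005
Start time in minutes: 16×60 + 19 = 979
Difference = 1005 - 979 = 26 minutes
= 0 hours 26 minutes

0h 26m


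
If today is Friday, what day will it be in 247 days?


Start: Friday (index 4)
(4 + 247) mod 7
= 251 mod 7
= 6
Index 6 → Sunday

Sunday


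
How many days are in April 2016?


30 days

Month: April (month 4)
April has 30 days


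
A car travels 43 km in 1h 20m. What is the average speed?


Distance: 43 km
Time: 1h 20m = 80 min = 80/60 = 4/3 hours
Speed = 43 ÷ (4/3) = 43 × 3 / 4 = 129/4 ≈ 32.3 km/h

32.3 km/h


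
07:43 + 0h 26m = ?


08:09

Start: 463 minutes from midnight
Add: 26 minutes
Total: 489 minutes
Hours: 489 ÷ 60 = 8 remainder 9


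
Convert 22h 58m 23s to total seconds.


Hours: 22 × 3600 = 79200
Minutes: 58 × 60 = 3480
Seconds: 23
Total = 79200 + 3480 + 23 = 82703

82703 seconds


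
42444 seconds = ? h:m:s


Hours: 42444 ÷ 3600 = 11 remainder 2844
Minutes: 2844 ÷ 60 = 47 remainder 24
Seconds: 24

11h 47m 24s


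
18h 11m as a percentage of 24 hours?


Total minutes: 18×60 + 11 = 1091
Day = 24×60 = 1440 minutes
Fraction = 1091/1440 ≈ 0.7576
As a percentage: 1091/1440 × 100 ≈ 75.76%

0.7576 (75.76%)


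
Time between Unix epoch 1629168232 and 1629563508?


395276 seconds (109.8 hours / 4.57 days)

Difference = 1629563508 - 1629168232 = 395276 seconds
In hours: 395276 / 3600 ≈ 109.8
In days: 395276 / 86400 ≈ 4.57


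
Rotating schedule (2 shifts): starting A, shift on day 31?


Shifts: A, B
Start: A (index 0)
Day 31: (0 + 31 - 1) mod 2
= 30 mod 2
= 0
Index 0 → shift A

Shift A


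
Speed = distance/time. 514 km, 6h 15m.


Distance: 514 km
Time: 6h 15m = 375 min = 375/60 = 25/4 hours
Speed = 514 ÷ (25/4) = 514 × 4 / 25 = 2056/25 ≈ 82.2 km/h

82.2 km/h


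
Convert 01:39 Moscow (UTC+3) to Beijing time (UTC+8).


06:39

Time difference = UTC+8 - UTC+3 = +5 hours
New hour = (1 + 5) mod 24
= 6 mod 24 = 6
Minutes unchanged → 06:39


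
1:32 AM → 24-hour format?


01:32

Input: 1:32 AM
AM hour stays: 1


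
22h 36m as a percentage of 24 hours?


0.9417 (94.17%)

Total minutes: 22×60 + 36 = 1356
Day = 24×60 = 1440 minutes
Fraction = 1356/1440 ≈ 0.9417
As a percentage: 1356/1440 × 100 ≈ 94.17%


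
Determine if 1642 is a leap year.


No

Rules: divisible by 4 AND (not by 100 OR by 400)
1642 ÷ 4 = 410 remainder 2 → not divisible by 4
Not divisible by 4 → not a leap year


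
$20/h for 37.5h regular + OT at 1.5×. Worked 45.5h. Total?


Regular: 37.5h × $20 = $750.00
Overtime: 45.5 - 37.5 = 8.0h
OT pay: 8.0h × $20 × 1.5 = $240.00
Total = $750.00 + $240.00 = $990.00

$990.00


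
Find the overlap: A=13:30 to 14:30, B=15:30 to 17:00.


Meeting A: 810-870 (in minutes from midnight)
Meeting B: 930-1020
Overlap start = max(810, 930) = 930
Overlap end = min(870, 1020) = 870
Overlap = max(0, 870 - 930) = 0 min

0 minutes


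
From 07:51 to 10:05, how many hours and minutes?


End time in minutes: 10×60 + 5 = 605
Start time in minutes: 7×60 + 51 = 471
Difference = 605 - 471 = 134 minutes
= 2 hours 14 minutes

2h 14m


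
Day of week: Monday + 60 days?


Start: Monday (index 0)
(0 + 60) mod 7
= 60 mod 7
= 4
Index 4 → Friday

Friday


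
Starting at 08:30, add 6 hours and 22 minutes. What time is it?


Start: 510 minutes from midnight
Add: 382 minutes
Total: 892 minutes
Hours: 892 ÷ 60 = 14 remainder 52

14:52


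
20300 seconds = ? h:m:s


5h 38m 20s

Hours: 20300 ÷ 3600 = 5 remainder 2300
Minutes: 2300 ÷ 60 = 38 remainder 20
Seconds: 20


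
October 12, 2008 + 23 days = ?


November 4, 2008

Start: October 12, 2008
Add 23 days
October 12 → November 1: 31 - 12 + 1 = 20 days (23 - 20 = 3 left)
November 1 + 3 = November 4, 2008


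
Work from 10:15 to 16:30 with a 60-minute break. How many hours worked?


5h 15m (315 minutes)

Total time = (16×60+30) - (10×60+15)
= 990 - 615 = 375 min
Minus break: 375 - 60 = 315 min
= 5h 15m


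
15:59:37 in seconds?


57577 seconds

Hours: 15 × 3600 = 54000
Minutes: 59 × 60 = 3540
Seconds: 37
Total = 54000 + 3540 + 37 = 57577


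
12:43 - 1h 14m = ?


Start: 763 minutes from midnight
Subtract: 74 minutes
Remaining: 763 - 74 = 689
Hours: 11, Minutes: 29

11:29


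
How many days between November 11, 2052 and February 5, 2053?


86 days

From November 11, 2052 to February 5, 2053
Rest of November 2052: 30 - 11 = 19
Full months: December 31, January 31
Days into February 2053: 5
Total = 19 + 31 + 31 + 5 = 86 days


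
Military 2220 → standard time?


10:20 PM

Hour: 22
22 - 12 = 10 → PM


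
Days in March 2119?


Month: March (month 3)
March has 31 days

31 days


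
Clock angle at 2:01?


Hour hand = 2×30 + 1×0.5 = 60.5°
Minute hand = 1×6 = 6°
Difference = |60.5 - 6| = 54.5°

54.5°


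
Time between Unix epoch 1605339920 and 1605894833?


Difference = 1605894833 - 1605339920 = 554913 seconds
In hours: 554913 / 3600 ≈ 154.1
In days: 554913 / 86400 ≈ 6.42

554913 seconds (154.1 hours / 6.42 days)


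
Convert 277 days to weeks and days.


39 weeks 4 days

Weeks: 277 ÷ 7 = 39 remainder 4


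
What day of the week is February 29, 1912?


Thursday

Zeller's congruence:
q=29, m=14, k=11, j=19
h = (29 + ⌊13×15/5⌋ + 11 + ⌊11/4⌋ + ⌊19/4⌋ - 2×19) mod 7
= (29 + 39 + 11 + 2 + 4 - 38) mod 7
= 47 mod 7 = 5
h=5 → Thursday


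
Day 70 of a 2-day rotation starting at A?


Shifts: A, B
Start: A (index 0)
Day 70: (0 + 70 - 1) mod 2
= 69 mod 2
= 1
Index 1 → shift B

Shift B


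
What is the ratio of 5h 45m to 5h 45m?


Duration 1: 345 minutes
Duration 2: 345 minutes
Ratio = 345:345
GCD = 345
Simplified = 1:1
As a decimal: 1/1 = 1.00

1:1 (1.00)


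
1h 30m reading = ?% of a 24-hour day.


Time: 90 minutes
Day: 1440 minutes
Percentage = (90/1440) × 100 ≈ 6.3%

6.3%


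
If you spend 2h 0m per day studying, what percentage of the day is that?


8.3%

Time: 120 minutes
Day: 1440 minutes
Percentage = (120/1440) × 100 ≈ 8.3%


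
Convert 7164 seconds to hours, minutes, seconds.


Hours: 7164 ÷ 3600 = 1 remainder 3564
Minutes: 3564 ÷ 60 = 59 remainder 24
Seconds: 24

1h 59m 24s


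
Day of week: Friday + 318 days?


Monday

Start: Friday (index 4)
(4 + 318) mod 7
= 322 mod 7
= 0
Index 0 → Monday


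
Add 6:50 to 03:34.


10:24

Start: 214 minutes from midnight
Add: 410 minutes
Total: 624 minutes
Hours: 624 ÷ 60 = 10 remainder 24


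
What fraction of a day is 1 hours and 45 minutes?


0.0729 (7.29%)

Total minutes: 1×60 + 45 = 105
Day = 24×60 = 1440 minutes
Fraction = 105/1440 ≈ 0.0729
As a percentage: 105/1440 × 100 ≈ 7.29%


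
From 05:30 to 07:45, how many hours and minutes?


2h 15m

End time in minutes: 7×60 + 45 = 465
Start time in minutes: 5×60 + 30 = 330
Difference = 465 - 330 = 135 minutes
= 2 hours 15 minutes


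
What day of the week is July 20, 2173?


Tuesday

Zeller's congruence:
q=20, m=7, k=73, j=21
h = (20 + ⌊13×8/5⌋ + 73 + ⌊73/4⌋ + ⌊21/4⌋ - 2×21) mod 7
= (20 + 20 + 73 + 18 + 5 - 42) mod 7
= 94 mod 7 = 3
h=3 → Tuesday


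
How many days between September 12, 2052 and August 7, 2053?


329 days

From September 12, 2052 to August 7, 2053
Rest of September 2052: 30 - 12 = 18
Full months: October 31, November 30, December 31, January 31, February 2053 28, March 31, April 30, May 31, June 30, July 31
Days into August 2053: 7
Total = 18 + 31 + 30 + 31 + 31 + 28 + 31 + 30 + 31 + 30 + 31 + 7 = 329 days


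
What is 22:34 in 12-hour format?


Hour: 22
22 - 12 = 10 → PM

10:34 PM


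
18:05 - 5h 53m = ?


Start: 1085 minutes from midnight
Subtract: 353 minutes
Remaining: 1085 - 353 = 732
Hours: 12, Minutes: 12

12:12


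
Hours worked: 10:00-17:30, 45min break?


6h 45m (405 minutes)

Total time = (17×60+30) - (10×60+0)
= 1050 - 600 = 450 min
Minus break: 450 - 45 = 405 min
= 6h 45m


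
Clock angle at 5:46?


103.0°

Hour hand = 5×30 + 46×0.5 = 173.0°
Minute hand = 46×6 = 276°
Difference = |173.0 - 276| = 103.0°


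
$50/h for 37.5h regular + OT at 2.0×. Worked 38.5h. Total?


$1975.00

Regular: 37.5h × $50 = $1875.00
Overtime: 38.5 - 37.5 = 1.0h
OT pay: 1.0h × $50 × 2.0 = $100.00
Total = $1875.00 + $100.00 = $1975.00


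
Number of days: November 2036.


Month: November (month 11)
November has 30 days

30 days


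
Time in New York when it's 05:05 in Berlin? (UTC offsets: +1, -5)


Time difference = UTC-5 - UTC+1 = -6 hours
New hour = (5 -6) mod 24
= -1 mod 24 = 23
Minutes unchanged → 23:05; -1 < 0 → previous day

23:05 (previous day)


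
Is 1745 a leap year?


Rules: divisible by 4 AND (not by 100 OR by 400)
1745 ÷ 4 = 436 remainder 1 → not divisible by 4
Not divisible by 4 → not a leap year

No


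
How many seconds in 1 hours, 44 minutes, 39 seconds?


Hours: 1 × 3600 = 3600
Minutes: 44 × 60 = 2640
Seconds: 39
Total = 3600 + 2640 + 39 = 6279

6279 seconds


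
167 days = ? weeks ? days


23 weeks 6 days

Weeks: 167 ÷ 7 = 23 remainder 6


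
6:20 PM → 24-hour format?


Input: 6:20 PM
PM: 6 + 12 = 18

18:20


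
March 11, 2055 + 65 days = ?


May 15, 2055

Start: March 11, 2055
Add 65 days
March 11 → April 1: 31 - 11 + 1 = 21 days (65 - 21 = 44 left)
April 1 → May 1: 30 - 1 + 1 = 30 days (44 - 30 = 14 left)
May 1 + 14 = May 15, 2055


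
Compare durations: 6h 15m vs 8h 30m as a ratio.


25:34 (0.74)

Duration 1: 375 minutes
Duration 2: 510 minutes
Ratio = 375:510
GCD = 15
Simplified = 25:34
As a decimal: 25/34 ≈ 0.74


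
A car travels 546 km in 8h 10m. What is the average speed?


Distance: 546 km
Time: 8h 10m = 490 min = 490/60 = 49/6 hours
Speed = 546 ÷ (49/6) = 546 × 6 / 49 = 3276/49 ≈ 66.9 km/h

66.9 km/h


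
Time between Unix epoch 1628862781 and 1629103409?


Difference = 1629103409 - 1628862781 = 240628 seconds
In hours: 240628 / 3600 ≈ 66.8
In days: 240628 / 86400 ≈ 2.79

240628 seconds (66.8 hours / 2.79 days)


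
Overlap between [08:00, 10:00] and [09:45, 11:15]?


Meeting A: 480-600 (in minutes from midnight)
Meeting B: 585-675
Overlap start = max(480, 585) = 585
Overlap end = min(600, 675) = 600
Overlap = max(0, 600 - 585) = 15 min

15 minutes


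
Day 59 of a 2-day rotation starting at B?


Shift B

Shifts: A, B
Start: B (index 1)
Day 59: (1 + 59 - 1) mod 2
= 59 mod 2
= 1
Index 1 → shift B


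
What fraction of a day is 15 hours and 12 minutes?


Total minutes: 15×60 + 12 = 912
Day = 24×60 = 1440 minutes
Fraction = 912/1440 ≈ 0.6333
As a percentage: 912/1440 × 100 ≈ 63.33%

0.6333 (63.33%)


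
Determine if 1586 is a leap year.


No

Rules: divisible by 4 AND (not by 100 OR by 400)
1586 ÷ 4 = 396 remainder 2 → not divisible by 4
Not divisible by 4 → not a leap year


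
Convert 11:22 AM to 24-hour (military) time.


Input: 11:22 AM
AM hour stays: 11

11:22


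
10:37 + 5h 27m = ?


16:04

Start: 637 minutes from midnight
Add: 327 minutes
Total: 964 minutes
Hours: 964 ÷ 60 = 16 remainder 4


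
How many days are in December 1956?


Month: December (month 12)
December has 31 days

31 days


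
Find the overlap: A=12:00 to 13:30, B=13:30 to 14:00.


0 minutes

Meeting A: 720-810 (in minutes from midnight)
Meeting B: 810-840
Overlap start = max(720, 810) = 810
Overlap end = min(810, 840) = 810
Overlap = max(0, 810 - 810) = 0 min


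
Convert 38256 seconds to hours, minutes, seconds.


10h 37m 36s

Hours: 38256 ÷ 3600 = 10 remainder 2256
Minutes: 2256 ÷ 60 = 37 remainder 36
Seconds: 36


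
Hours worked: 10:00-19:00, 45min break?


8h 15m (495 minutes)

Total time = (19×60+0) - (10×60+0)
= 1140 - 600 = 540 min
Minus break: 540 - 45 = 495 min
= 8h 15m


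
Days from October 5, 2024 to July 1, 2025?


269 days

From October 5, 2024 to July 1, 2025
Rest of October 2024: 31 - 5 = 26
Full months: November 30, December 31, January 31, February 2025 28, March 31, April 30, May 31, June 30
Days into July 2025: 1
Total = 26 + 30 + 31 + 31 + 28 + 31 + 30 + 31 + 30 + 1 = 269 days


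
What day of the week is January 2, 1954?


Zeller's congruence:
q=2, m=13, k=53, j=19
h = (2 + ⌊13×14/5⌋ + 53 + ⌊53/4⌋ + ⌊19/4⌋ - 2×19) mod 7
= (2 + 36 + 53 + 13 + 4 - 38) mod 7
= 70 mod 7 = 0
h=0 → Saturday

Saturday


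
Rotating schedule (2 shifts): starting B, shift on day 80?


Shift A

Shifts: A, B
Start: B (index 1)
Day 80: (1 + 80 - 1) mod 2
= 80 mod 2
= 0
Index 0 → shift A


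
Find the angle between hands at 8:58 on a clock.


Hour hand = 8×30 + 58×0.5 = 269.0°
Minute hand = 58×6 = 348°
Difference = |269.0 - 348| = 79.0°

79.0°


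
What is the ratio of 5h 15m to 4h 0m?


21:16 (1.31)

Duration 1: 315 minutes
Duration 2: 240 minutes
Ratio = 315:240
GCD = 15
Simplified = 21:16
As a decimal: 21/16 ≈ 1.31


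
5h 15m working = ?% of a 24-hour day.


21.9%

Time: 315 minutes
Day: 1440 minutes
Percentage = (315/1440) × 100 ≈ 21.9%


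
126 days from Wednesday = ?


Start: Wednesday (index 2)
(2 + 126) mod 7
= 128 mod 7
= 2
Index 2 → Wednesday

Wednesday


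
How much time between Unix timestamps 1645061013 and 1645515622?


Difference = 1645515622 - 1645061013 = 454609 seconds
In hours: 454609 / 3600 ≈ 126.3
In days: 454609 / 86400 ≈ 5.26

454609 seconds (126.3 hours / 5.26 days)


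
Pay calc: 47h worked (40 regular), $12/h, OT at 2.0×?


$648.00

Regular: 40h × $12 = $480.00
Overtime: 47 - 40 = 7h
OT pay: 7h × $12 × 2.0 = $168.00
Total = $480.00 + $168.00 = $648.00


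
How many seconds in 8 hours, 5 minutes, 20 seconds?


Hours: 8 × 3600 = 28800
Minutes: 5 × 60 = 300
Seconds: 20
Total = 28800 + 300 + 20 = 29120

29120 seconds


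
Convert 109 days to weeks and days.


Weeks: 109 ÷ 7 = 15 remainder 4

15 weeks 4 days


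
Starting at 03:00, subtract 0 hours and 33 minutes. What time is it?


Start: 180 minutes from midnight
Subtract: 33 minutes
Remaining: 180 - 33 = 147
Hours: 2, Minutes: 27

02:27


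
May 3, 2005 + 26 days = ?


May 29, 2005

Start: May 3, 2005
Add 26 days
May 3 + 26 = May 29, 2005


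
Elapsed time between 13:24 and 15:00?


End time in minutes: 15×60 + 0 = 900
Start time in minutes: 13×60 + 24 = 804
Difference = 900 - 804 = 96 minutes
= 1 hours 36 minutes

1h 36m


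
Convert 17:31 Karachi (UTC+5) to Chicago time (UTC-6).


06:31

Time difference = UTC-6 - UTC+5 = -11 hours
New hour = (17 -11) mod 24
= 6 mod 24 = 6
Minutes unchanged → 06:31


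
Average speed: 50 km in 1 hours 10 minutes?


Distance: 50 km
Time: 1h 10m = 70 min = 70/60 = 7/6 hours
Speed = 50 ÷ (7/6) = 50 × 6 / 7 = 300/7 ≈ 42.9 km/h

42.9 km/h


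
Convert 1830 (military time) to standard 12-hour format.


Hour: 18
18 - 12 = 6 → PM

6:30 PM


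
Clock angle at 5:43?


Hour hand = 5×30 + 43×0.5 = 171.5°
Minute hand = 43×6 = 258°
Difference = |171.5 - 258| = 86.5°

86.5°


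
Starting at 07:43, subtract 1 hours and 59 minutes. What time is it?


Start: 463 minutes from midnight
Subtract: 119 minutes
Remaining: 463 - 119 = 344
Hours: 5, Minutes: 44

05:44


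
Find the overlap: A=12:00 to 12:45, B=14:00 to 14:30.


Meeting A: 720-765 (in minutes from midnight)
Meeting B: 840-870
Overlap start = max(720, 840) = 840
Overlap end = min(765, 870) = 765
Overlap = max(0, 765 - 840) = 0 min

0 minutes


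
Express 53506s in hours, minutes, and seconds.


Hours: 53506 ÷ 3600 = 14 remainder 3106
Minutes: 3106 ÷ 60 = 51 remainder 46
Seconds: 46

14h 51m 46s


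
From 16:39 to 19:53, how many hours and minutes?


End time in minutes: 19×60 + 53 = 1193
Start time in minutes: 16×60 + 39 = 999
Difference = 1193 - 999 = 194 minutes
= 3 hours 14 minutes

3h 14m


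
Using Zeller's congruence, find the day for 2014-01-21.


Zeller's congruence:
q=21, m=13, k=13, j=20
h = (21 + ⌊13×14/5⌋ + 13 + ⌊13/4⌋ + ⌊20/4⌋ - 2×20) mod 7
= (21 + 36 + 13 + 3 + 5 - 40) mod 7
= 38 mod 7 = 3
h=3 → Tuesday

Tuesday


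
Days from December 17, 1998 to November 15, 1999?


From December 17, 1998 to November 15, 1999
Rest of December 1998: 31 - 17 = 14
Full months: January 31, February 1999 28, March 31, April 30, May 31, June 30, July 31, August 31, September 30, October 31
Days into November 1999: 15
Total = 14 + 31 + 28 + 31 + 30 + 31 + 30 + 31 + 31 + 30 + 31 + 15 = 333 days

333 days


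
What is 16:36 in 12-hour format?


Hour: 16
16 - 12 = 4 → PM

4:36 PM


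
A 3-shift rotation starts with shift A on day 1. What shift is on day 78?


Shift C

Shifts: A, B, C
Start: A (index 0)
Day 78: (0 + 78 - 1) mod 3
= 77 mod 3
= 2
Index 2 → shift C


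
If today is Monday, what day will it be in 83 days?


Start: Monday (index 0)
(0 + 83) mod 7
= 83 mod 7
= 6
Index 6 → Sunday

Sunday


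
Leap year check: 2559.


Rules: divisible by 4 AND (not by 100 OR by 400)
2559 ÷ 4 = 639 remainder 3 → not divisible by 4
Not divisible by 4 → not a leap year

No


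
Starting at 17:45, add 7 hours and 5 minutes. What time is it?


Start: 1065 minutes from midnight
Add: 425 minutes
Total: 1490 minutes
Hours: 1490 ÷ 60 = 24 remainder 50
24 ≥ 24 → 24 - 24 = 0 (next day)

00:50 (next day)


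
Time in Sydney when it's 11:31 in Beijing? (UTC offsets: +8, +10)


13:31

Time difference = UTC+10 - UTC+8 = +2 hours
New hour = (11 + 2) mod 24
= 13 mod 24 = 13
Minutes unchanged → 13:31


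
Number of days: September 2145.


30 days

Month: September (month 9)
September has 30 days


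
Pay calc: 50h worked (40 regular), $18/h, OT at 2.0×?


$1080.00

Regular: 40h × $18 = $720.00
Overtime: 50 - 40 = 10h
OT pay: 10h × $18 × 2.0 = $360.00
Total = $720.00 + $360.00 = $1080.00


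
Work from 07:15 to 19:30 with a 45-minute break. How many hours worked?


11h 30m (690 minutes)

Total time = (19×60+30) - (7×60+15)
= 1170 - 435 = 735 min
Minus break: 735 - 45 = 690 min
= 11h 30m


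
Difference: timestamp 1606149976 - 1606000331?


149645 seconds (41.6 hours / 1.73 days)

Difference = 1606149976 - 1606000331 = 149645 seconds
In hours: 149645 / 3600 ≈ 41.6
In days: 149645 / 86400 ≈ 1.73
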